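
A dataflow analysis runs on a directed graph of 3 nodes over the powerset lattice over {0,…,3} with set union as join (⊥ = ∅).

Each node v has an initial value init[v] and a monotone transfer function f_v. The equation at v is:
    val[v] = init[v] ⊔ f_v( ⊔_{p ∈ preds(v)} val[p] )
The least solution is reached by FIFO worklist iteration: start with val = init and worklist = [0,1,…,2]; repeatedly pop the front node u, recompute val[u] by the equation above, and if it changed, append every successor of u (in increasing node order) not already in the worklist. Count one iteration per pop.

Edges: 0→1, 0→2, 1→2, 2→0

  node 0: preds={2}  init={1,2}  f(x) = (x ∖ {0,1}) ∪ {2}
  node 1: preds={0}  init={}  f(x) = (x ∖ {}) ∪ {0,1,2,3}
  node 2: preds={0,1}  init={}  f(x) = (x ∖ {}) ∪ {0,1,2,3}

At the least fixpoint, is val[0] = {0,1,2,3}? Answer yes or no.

Iteration log — 6 steps:
  step 1. node 0  ⊔preds={}  new={1,2}  stable
  step 2. node 1  ⊔preds={1,2}  new={0,1,2,3}  old={}  +wl: 
  step 3. node 2  ⊔preds={0,1,2,3}  new={0,1,2,3}  old={}  +wl: 0
  step 4. node 0  ⊔preds={0,1,2,3}  new={1,2,3}  old={1,2}  +wl: 1,2
  step 5. node 1  ⊔preds={1,2,3}  new={0,1,2,3}  stable
  step 6. node 2  ⊔preds={0,1,2,3}  new={0,1,2,3}  stable

Least fixpoint reached:
  node 0: {1,2,3}
  node 1: {0,1,2,3}
  node 2: {0,1,2,3}

no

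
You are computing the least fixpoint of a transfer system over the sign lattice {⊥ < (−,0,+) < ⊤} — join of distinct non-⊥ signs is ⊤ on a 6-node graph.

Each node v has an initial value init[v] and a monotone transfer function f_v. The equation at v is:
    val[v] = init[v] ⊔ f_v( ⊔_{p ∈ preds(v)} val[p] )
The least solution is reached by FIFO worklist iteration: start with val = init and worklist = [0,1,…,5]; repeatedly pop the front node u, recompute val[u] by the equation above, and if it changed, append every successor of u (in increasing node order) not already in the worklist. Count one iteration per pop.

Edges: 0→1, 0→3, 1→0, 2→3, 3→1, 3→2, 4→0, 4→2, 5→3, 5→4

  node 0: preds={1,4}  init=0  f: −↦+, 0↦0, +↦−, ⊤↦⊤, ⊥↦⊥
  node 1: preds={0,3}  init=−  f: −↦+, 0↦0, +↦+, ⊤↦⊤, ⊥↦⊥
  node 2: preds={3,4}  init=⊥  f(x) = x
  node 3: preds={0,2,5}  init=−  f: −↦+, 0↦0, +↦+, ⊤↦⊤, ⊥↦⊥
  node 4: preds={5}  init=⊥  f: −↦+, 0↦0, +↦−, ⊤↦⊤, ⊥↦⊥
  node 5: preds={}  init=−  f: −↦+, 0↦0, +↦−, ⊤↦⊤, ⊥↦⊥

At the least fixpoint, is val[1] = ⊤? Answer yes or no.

Iteration log — 10 steps:
  step 1. node 0  ⊔preds=−  new=⊤  old=0  +wl: 
  step 2. node 1  ⊔preds=⊤  new=⊤  old=−  +wl: 0
  step 3. node 2  ⊔preds=−  new=−  old=⊥  +wl: 
  step 4. node 3  ⊔preds=⊤  new=⊤  old=−  +wl: 1,2
  step 5. node 4  ⊔preds=−  new=+  old=⊥  +wl: 
  step 6. node 5  ⊔preds=⊥  new=−  stable
  step 7. node 0  ⊔preds=⊤  new=⊤  stable
  step 8. node 1  ⊔preds=⊤  new=⊤  stable
  step 9. node 2  ⊔preds=⊤  new=⊤  old=−  +wl: 3
  step 10. node 3  ⊔preds=⊤  new=⊤  stable

Least fixpoint reached:
  node 0: ⊤
  node 1: ⊤
  node 2: ⊤
  node 3: ⊤
  node 4: +
  node 5: −

yes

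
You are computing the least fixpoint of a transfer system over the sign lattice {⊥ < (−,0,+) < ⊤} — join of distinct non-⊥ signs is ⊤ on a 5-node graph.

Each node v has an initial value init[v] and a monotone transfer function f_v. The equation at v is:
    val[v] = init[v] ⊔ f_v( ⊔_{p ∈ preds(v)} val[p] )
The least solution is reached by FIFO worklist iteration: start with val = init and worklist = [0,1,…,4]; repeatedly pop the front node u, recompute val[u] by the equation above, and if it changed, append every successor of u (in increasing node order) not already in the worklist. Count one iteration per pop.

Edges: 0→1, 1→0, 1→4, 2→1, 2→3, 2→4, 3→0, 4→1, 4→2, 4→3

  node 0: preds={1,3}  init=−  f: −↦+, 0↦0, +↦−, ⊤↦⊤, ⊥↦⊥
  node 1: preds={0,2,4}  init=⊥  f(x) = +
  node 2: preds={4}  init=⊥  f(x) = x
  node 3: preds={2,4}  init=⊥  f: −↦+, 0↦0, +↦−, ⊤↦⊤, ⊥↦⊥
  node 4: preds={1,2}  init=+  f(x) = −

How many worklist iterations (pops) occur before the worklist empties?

Trace (12 dequeues):
  [1] u=0 | in ⊥ | out − | ==
  [2] u=1 | in ⊤ | out + | prev ⊥ | push {0}
  [3] u=2 | in + | out + | prev ⊥ | push {1}
  [4] u=3 | in + | out − | prev ⊥ | push {}
  [5] u=4 | in + | out ⊤ | prev + | push {2,3}
  [6] u=0 | in ⊤ | out ⊤ | prev − | push {}
  [7] u=1 | in ⊤ | out + | ==
  [8] u=2 | in ⊤ | out ⊤ | prev + | push {1,4}
  [9] u=3 | in ⊤ | out ⊤ | prev − | push {0}
  [10] u=1 | in ⊤ | out + | ==
  [11] u=4 | in ⊤ | out ⊤ | ==
  [12] u=0 | in ⊤ | out ⊤ | ==

Converged values:
  [0] ⊤
  [1] +
  [2] ⊤
  [3] ⊤
  [4] ⊤

12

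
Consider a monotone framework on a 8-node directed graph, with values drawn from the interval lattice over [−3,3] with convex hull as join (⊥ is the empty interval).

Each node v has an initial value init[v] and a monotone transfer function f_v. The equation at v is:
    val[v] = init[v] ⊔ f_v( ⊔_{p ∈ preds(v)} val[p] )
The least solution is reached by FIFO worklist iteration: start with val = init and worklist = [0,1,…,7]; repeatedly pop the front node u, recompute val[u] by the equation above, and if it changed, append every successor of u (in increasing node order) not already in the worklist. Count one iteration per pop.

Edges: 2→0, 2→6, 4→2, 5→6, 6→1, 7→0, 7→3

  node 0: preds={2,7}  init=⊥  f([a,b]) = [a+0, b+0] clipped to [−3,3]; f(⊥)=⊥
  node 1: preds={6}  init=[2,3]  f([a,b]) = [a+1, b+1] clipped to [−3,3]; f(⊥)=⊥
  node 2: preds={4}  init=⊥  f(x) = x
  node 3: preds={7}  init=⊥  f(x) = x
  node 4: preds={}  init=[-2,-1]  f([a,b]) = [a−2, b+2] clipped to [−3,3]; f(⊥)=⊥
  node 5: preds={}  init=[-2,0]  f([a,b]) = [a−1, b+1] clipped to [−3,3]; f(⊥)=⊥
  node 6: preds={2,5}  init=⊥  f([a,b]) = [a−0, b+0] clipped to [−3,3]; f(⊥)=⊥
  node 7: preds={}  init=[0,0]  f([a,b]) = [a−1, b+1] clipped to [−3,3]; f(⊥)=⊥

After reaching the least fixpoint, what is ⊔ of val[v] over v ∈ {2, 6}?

[-2,0]

Iteration log — 10 steps:
  step 1. node 0  ⊔preds=[0,0]  new=[0,0]  old=⊥  +wl: 
  step 2. node 1  ⊔preds=⊥  new=[2,3]  stable
  step 3. node 2  ⊔preds=[-2,-1]  new=[-2,-1]  old=⊥  +wl: 0
  step 4. node 3  ⊔preds=[0,0]  new=[0,0]  old=⊥  +wl: 
  step 5. node 4  ⊔preds=⊥  new=[-2,-1]  stable
  step 6. node 5  ⊔preds=⊥  new=[-2,0]  stable
  step 7. node 6  ⊔preds=[-2,0]  new=[-2,0]  old=⊥  +wl: 1
  step 8. node 7  ⊔preds=⊥  new=[0,0]  stable
  step 9. node 0  ⊔preds=[-2,0]  new=[-2,0]  old=[0,0]  +wl: 
  step 10. node 1  ⊔preds=[-2,0]  new=[-1,3]  old=[2,3]  +wl: 

Least fixpoint reached:
  node 0: [-2,0]
  node 1: [-1,3]
  node 2: [-2,-1]
  node 3: [0,0]
  node 4: [-2,-1]
  node 5: [-2,0]
  node 6: [-2,0]
  node 7: [0,0]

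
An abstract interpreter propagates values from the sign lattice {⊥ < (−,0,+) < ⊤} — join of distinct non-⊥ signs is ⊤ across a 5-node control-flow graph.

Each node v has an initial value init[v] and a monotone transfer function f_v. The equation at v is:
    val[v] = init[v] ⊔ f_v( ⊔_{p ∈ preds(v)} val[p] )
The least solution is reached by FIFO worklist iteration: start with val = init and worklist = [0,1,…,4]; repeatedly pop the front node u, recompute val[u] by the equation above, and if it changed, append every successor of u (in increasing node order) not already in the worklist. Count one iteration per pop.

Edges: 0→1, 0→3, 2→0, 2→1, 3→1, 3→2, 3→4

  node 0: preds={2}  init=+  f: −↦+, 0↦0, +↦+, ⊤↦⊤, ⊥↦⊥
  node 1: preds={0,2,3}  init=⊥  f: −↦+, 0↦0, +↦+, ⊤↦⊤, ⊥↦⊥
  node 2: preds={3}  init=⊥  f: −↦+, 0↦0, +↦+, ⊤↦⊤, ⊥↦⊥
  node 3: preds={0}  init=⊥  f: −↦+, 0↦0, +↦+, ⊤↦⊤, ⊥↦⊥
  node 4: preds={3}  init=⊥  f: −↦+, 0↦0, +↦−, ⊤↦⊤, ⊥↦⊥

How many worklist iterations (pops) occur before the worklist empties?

9

Worklist (9 pops):
  #1 pop 0: in=⊥ → + (no change)
  #2 pop 1: in=+ → + (was ⊥); enqueue []
  #3 pop 2: in=⊥ → ⊥ (no change)
  #4 pop 3: in=+ → + (was ⊥); enqueue [1,2]
  #5 pop 4: in=+ → − (was ⊥); enqueue []
  #6 pop 1: in=+ → + (no change)
  #7 pop 2: in=+ → + (was ⊥); enqueue [0,1]
  #8 pop 0: in=+ → + (no change)
  #9 pop 1: in=+ → + (no change)

Fixpoint:
  val[0] = +
  val[1] = +
  val[2] = +
  val[3] = +
  val[4] = −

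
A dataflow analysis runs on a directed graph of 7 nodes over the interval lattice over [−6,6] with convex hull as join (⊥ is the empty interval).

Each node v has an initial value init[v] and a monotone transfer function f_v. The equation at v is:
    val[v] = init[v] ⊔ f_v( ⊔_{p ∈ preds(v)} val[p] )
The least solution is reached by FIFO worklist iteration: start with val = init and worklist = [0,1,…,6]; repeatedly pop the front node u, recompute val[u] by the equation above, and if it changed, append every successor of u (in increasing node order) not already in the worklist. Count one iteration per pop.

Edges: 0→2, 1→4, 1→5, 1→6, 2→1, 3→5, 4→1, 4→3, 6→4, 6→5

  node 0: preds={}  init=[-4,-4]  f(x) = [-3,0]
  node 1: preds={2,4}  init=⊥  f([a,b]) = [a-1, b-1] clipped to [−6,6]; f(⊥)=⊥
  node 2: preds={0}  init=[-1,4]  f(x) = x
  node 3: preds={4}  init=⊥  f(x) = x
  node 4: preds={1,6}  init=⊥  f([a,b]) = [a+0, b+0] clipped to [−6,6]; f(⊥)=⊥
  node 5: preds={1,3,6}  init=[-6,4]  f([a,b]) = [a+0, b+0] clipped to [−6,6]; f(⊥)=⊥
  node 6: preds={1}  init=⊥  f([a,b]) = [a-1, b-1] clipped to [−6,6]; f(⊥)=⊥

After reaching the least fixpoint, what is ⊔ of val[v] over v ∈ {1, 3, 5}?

Trace (20 dequeues):
  [1] u=0 | in ⊥ | out [-4,0] | prev [-4,-4] | push {}
  [2] u=1 | in [-1,4] | out [-2,3] | prev ⊥ | push {}
  [3] u=2 | in [-4,0] | out [-4,4] | prev [-1,4] | push {1}
  [4] u=3 | in ⊥ | out ⊥ | ==
  [5] u=4 | in [-2,3] | out [-2,3] | prev ⊥ | push {3}
  [6] u=5 | in [-2,3] | out [-6,4] | ==
  [7] u=6 | in [-2,3] | out [-3,2] | prev ⊥ | push {4,5}
  [8] u=1 | in [-4,4] | out [-5,3] | prev [-2,3] | push {6}
  [9] u=3 | in [-2,3] | out [-2,3] | prev ⊥ | push {}
  [10] u=4 | in [-5,3] | out [-5,3] | prev [-2,3] | push {1,3}
  [11] u=5 | in [-5,3] | out [-6,4] | ==
  [12] u=6 | in [-5,3] | out [-6,2] | prev [-3,2] | push {4,5}
  [13] u=1 | in [-5,4] | out [-6,3] | prev [-5,3] | push {6}
  [14] u=3 | in [-5,3] | out [-5,3] | prev [-2,3] | push {}
  [15] u=4 | in [-6,3] | out [-6,3] | prev [-5,3] | push {1,3}
  [16] u=5 | in [-6,3] | out [-6,4] | ==
  [17] u=6 | in [-6,3] | out [-6,2] | ==
  [18] u=1 | in [-6,4] | out [-6,3] | ==
  [19] u=3 | in [-6,3] | out [-6,3] | prev [-5,3] | push {5}
  [20] u=5 | in [-6,3] | out [-6,4] | ==

Converged values:
  [0] [-4,0]
  [1] [-6,3]
  [2] [-4,4]
  [3] [-6,3]
  [4] [-6,3]
  [5] [-6,4]
  [6] [-6,2]

[-6,4]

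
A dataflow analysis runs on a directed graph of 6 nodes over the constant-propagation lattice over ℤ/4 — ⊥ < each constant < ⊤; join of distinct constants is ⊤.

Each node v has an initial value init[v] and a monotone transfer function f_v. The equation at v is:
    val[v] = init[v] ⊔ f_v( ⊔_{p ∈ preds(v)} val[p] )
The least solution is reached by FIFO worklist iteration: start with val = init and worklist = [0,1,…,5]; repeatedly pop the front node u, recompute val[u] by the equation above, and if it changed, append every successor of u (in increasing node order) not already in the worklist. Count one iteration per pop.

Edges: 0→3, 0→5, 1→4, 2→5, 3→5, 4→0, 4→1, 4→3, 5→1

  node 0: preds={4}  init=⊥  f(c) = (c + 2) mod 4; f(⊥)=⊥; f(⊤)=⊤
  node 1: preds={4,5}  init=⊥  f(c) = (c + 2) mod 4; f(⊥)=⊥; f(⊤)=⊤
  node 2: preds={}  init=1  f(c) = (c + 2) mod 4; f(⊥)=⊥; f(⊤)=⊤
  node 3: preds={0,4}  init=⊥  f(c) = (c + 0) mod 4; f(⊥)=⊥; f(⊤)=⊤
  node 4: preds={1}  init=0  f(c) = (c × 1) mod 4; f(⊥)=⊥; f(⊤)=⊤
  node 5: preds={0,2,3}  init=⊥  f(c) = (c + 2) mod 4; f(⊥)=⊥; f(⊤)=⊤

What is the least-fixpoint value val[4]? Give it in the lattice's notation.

⊤

Iteration log — 11 steps:
  step 1. node 0  ⊔preds=0  new=2  old=⊥  +wl: 
  step 2. node 1  ⊔preds=0  new=2  old=⊥  +wl: 
  step 3. node 2  ⊔preds=⊥  new=1  stable
  step 4. node 3  ⊔preds=⊤  new=⊤  old=⊥  +wl: 
  step 5. node 4  ⊔preds=2  new=⊤  old=0  +wl: 0,1,3
  step 6. node 5  ⊔preds=⊤  new=⊤  old=⊥  +wl: 
  step 7. node 0  ⊔preds=⊤  new=⊤  old=2  +wl: 5
  step 8. node 1  ⊔preds=⊤  new=⊤  old=2  +wl: 4
  step 9. node 3  ⊔preds=⊤  new=⊤  stable
  step 10. node 5  ⊔preds=⊤  new=⊤  stable
  step 11. node 4  ⊔preds=⊤  new=⊤  stable

Least fixpoint reached:
  node 0: ⊤
  node 1: ⊤
  node 2: 1
  node 3: ⊤
  node 4: ⊤
  node 5: ⊤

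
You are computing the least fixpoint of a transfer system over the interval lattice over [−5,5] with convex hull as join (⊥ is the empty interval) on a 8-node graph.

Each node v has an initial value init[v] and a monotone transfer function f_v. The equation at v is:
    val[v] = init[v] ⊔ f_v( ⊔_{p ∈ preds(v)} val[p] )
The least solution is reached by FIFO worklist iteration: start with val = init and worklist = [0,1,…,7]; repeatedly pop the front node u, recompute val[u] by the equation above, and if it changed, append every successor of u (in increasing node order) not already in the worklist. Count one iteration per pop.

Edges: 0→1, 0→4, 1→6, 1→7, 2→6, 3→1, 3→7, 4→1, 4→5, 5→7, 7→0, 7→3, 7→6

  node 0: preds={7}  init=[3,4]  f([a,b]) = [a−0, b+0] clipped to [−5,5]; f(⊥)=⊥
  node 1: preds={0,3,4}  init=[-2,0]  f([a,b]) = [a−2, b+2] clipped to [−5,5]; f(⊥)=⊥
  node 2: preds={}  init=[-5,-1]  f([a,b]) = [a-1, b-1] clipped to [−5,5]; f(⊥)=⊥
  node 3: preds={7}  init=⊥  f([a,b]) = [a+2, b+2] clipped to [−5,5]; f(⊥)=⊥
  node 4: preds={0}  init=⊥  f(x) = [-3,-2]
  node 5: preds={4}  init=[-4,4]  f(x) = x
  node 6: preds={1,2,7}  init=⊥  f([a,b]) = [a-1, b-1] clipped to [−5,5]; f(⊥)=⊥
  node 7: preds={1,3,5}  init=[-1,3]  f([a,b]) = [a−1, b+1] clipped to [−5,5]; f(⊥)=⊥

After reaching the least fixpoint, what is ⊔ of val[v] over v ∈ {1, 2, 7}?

Worklist (15 pops):
  #1 pop 0: in=[-1,3] → [-1,4] (was [3,4]); enqueue []
  #2 pop 1: in=[-1,4] → [-3,5] (was [-2,0]); enqueue []
  #3 pop 2: in=⊥ → [-5,-1] (no change)
  #4 pop 3: in=[-1,3] → [1,5] (was ⊥); enqueue [1]
  #5 pop 4: in=[-1,4] → [-3,-2] (was ⊥); enqueue []
  #6 pop 5: in=[-3,-2] → [-4,4] (no change)
  #7 pop 6: in=[-5,5] → [-5,4] (was ⊥); enqueue []
  #8 pop 7: in=[-4,5] → [-5,5] (was [-1,3]); enqueue [0,3,6]
  #9 pop 1: in=[-3,5] → [-5,5] (was [-3,5]); enqueue [7]
  #10 pop 0: in=[-5,5] → [-5,5] (was [-1,4]); enqueue [1,4]
  #11 pop 3: in=[-5,5] → [-3,5] (was [1,5]); enqueue []
  #12 pop 6: in=[-5,5] → [-5,4] (no change)
  #13 pop 7: in=[-5,5] → [-5,5] (no change)
  #14 pop 1: in=[-5,5] → [-5,5] (no change)
  #15 pop 4: in=[-5,5] → [-3,-2] (no change)

Fixpoint:
  val[0] = [-5,5]
  val[1] = [-5,5]
  val[2] = [-5,-1]
  val[3] = [-3,5]
  val[4] = [-3,-2]
  val[5] = [-4,4]
  val[6] = [-5,4]
  val[7] = [-5,5]

[-5,5]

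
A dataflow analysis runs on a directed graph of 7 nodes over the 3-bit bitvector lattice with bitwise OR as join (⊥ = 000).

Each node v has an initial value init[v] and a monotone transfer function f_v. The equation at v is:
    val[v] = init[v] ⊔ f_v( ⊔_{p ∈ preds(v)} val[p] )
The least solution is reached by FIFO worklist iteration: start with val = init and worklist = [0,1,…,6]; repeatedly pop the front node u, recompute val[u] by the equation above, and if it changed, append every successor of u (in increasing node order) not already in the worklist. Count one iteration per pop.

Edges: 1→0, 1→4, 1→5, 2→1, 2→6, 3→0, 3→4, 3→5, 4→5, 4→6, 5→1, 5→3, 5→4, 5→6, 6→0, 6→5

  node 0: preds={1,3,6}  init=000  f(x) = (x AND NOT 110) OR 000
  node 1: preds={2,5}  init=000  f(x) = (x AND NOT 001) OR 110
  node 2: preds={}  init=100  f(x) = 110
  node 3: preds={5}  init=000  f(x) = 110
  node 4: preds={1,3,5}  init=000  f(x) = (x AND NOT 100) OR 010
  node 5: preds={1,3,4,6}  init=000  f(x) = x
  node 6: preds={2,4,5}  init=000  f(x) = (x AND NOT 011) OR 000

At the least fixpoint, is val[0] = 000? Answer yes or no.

Worklist (12 pops):
  #1 pop 0: in=000 → 000 (no change)
  #2 pop 1: in=100 → 110 (was 000); enqueue [0]
  #3 pop 2: in=000 → 110 (was 100); enqueue [1]
  #4 pop 3: in=000 → 110 (was 000); enqueue []
  #5 pop 4: in=110 → 010 (was 000); enqueue []
  #6 pop 5: in=110 → 110 (was 000); enqueue [3,4]
  #7 pop 6: in=110 → 100 (was 000); enqueue [5]
  #8 pop 0: in=110 → 000 (no change)
  #9 pop 1: in=110 → 110 (no change)
  #10 pop 3: in=110 → 110 (no change)
  #11 pop 4: in=110 → 010 (no change)
  #12 pop 5: in=110 → 110 (no change)

Fixpoint:
  val[0] = 000
  val[1] = 110
  val[2] = 110
  val[3] = 110
  val[4] = 010
  val[5] = 110
  val[6] = 100

yes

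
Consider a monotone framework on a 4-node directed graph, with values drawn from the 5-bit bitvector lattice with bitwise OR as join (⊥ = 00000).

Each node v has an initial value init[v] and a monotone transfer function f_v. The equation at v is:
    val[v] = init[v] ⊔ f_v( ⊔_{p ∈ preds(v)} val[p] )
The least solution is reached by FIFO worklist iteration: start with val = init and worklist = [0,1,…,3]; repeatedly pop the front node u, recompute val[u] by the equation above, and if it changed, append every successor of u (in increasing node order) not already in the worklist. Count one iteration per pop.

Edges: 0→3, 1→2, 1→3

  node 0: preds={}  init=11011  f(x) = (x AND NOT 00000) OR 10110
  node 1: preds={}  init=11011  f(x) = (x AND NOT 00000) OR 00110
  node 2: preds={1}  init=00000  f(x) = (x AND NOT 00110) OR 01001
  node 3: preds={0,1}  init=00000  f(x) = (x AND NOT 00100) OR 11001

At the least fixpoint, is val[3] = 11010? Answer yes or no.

Worklist (4 pops):
  #1 pop 0: in=00000 → 11111 (was 11011); enqueue []
  #2 pop 1: in=00000 → 11111 (was 11011); enqueue []
  #3 pop 2: in=11111 → 11001 (was 00000); enqueue []
  #4 pop 3: in=11111 → 11011 (was 00000); enqueue []

Fixpoint:
  val[0] = 11111
  val[1] = 11111
  val[2] = 11001
  val[3] = 11011

no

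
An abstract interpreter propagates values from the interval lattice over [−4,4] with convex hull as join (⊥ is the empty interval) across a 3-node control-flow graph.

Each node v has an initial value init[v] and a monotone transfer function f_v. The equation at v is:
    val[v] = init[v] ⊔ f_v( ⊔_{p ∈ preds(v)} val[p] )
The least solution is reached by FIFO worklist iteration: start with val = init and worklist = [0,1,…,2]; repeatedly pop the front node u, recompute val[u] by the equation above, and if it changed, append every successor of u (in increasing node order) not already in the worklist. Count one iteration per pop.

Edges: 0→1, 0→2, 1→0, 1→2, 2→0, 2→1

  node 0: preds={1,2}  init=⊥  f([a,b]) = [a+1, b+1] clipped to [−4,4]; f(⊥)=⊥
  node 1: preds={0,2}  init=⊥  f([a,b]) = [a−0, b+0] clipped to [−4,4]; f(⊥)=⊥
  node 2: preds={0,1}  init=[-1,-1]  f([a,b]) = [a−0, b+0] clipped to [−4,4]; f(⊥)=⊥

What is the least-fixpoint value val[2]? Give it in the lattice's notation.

[-1,4]

Worklist (17 pops):
  #1 pop 0: in=[-1,-1] → [0,0] (was ⊥); enqueue []
  #2 pop 1: in=[-1,0] → [-1,0] (was ⊥); enqueue [0]
  #3 pop 2: in=[-1,0] → [-1,0] (was [-1,-1]); enqueue [1]
  #4 pop 0: in=[-1,0] → [0,1] (was [0,0]); enqueue [2]
  #5 pop 1: in=[-1,1] → [-1,1] (was [-1,0]); enqueue [0]
  #6 pop 2: in=[-1,1] → [-1,1] (was [-1,0]); enqueue [1]
  #7 pop 0: in=[-1,1] → [0,2] (was [0,1]); enqueue [2]
  #8 pop 1: in=[-1,2] → [-1,2] (was [-1,1]); enqueue [0]
  #9 pop 2: in=[-1,2] → [-1,2] (was [-1,1]); enqueue [1]
  #10 pop 0: in=[-1,2] → [0,3] (was [0,2]); enqueue [2]
  #11 pop 1: in=[-1,3] → [-1,3] (was [-1,2]); enqueue [0]
  #12 pop 2: in=[-1,3] → [-1,3] (was [-1,2]); enqueue [1]
  #13 pop 0: in=[-1,3] → [0,4] (was [0,3]); enqueue [2]
  #14 pop 1: in=[-1,4] → [-1,4] (was [-1,3]); enqueue [0]
  #15 pop 2: in=[-1,4] → [-1,4] (was [-1,3]); enqueue [1]
  #16 pop 0: in=[-1,4] → [0,4] (no change)
  #17 pop 1: in=[-1,4] → [-1,4] (no change)

Fixpoint:
  val[0] = [0,4]
  val[1] = [-1,4]
  val[2] = [-1,4]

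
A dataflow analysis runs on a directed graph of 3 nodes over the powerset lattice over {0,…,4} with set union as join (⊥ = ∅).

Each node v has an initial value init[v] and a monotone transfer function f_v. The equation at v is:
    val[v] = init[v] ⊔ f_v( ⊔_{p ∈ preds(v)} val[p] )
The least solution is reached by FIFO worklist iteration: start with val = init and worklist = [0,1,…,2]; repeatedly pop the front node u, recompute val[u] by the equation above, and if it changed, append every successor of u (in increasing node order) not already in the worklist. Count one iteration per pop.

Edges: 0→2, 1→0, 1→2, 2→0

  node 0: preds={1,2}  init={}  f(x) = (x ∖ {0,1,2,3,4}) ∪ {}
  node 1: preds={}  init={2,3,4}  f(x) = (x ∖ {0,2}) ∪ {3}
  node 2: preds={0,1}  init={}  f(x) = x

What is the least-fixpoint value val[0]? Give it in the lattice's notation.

Worklist (4 pops):
  #1 pop 0: in={2,3,4} → {} (no change)
  #2 pop 1: in={} → {2,3,4} (no change)
  #3 pop 2: in={2,3,4} → {2,3,4} (was {}); enqueue [0]
  #4 pop 0: in={2,3,4} → {} (no change)

Fixpoint:
  val[0] = {}
  val[1] = {2,3,4}
  val[2] = {2,3,4}

{}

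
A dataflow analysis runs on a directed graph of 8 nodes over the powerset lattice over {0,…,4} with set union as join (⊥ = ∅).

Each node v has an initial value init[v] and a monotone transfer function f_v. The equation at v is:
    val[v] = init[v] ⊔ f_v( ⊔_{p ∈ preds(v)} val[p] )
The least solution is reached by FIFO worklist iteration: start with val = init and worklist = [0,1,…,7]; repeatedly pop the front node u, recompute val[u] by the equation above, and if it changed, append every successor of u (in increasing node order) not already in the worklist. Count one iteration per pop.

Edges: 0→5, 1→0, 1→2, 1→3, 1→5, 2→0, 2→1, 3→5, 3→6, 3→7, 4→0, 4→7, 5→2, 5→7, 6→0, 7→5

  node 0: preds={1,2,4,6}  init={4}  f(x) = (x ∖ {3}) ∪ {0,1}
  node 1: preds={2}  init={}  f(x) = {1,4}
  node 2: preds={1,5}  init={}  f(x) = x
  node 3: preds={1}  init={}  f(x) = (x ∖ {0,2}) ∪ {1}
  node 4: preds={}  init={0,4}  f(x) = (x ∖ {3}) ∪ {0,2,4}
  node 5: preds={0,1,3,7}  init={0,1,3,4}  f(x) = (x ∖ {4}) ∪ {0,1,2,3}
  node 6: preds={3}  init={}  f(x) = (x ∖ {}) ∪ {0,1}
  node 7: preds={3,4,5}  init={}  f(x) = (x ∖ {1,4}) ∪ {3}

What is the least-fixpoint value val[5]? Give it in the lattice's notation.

Worklist (14 pops):
  #1 pop 0: in={0,4} → {0,1,4} (was {4}); enqueue []
  #2 pop 1: in={} → {1,4} (was {}); enqueue [0]
  #3 pop 2: in={0,1,3,4} → {0,1,3,4} (was {}); enqueue [1]
  #4 pop 3: in={1,4} → {1,4} (was {}); enqueue []
  #5 pop 4: in={} → {0,2,4} (was {0,4}); enqueue []
  #6 pop 5: in={0,1,4} → {0,1,2,3,4} (was {0,1,3,4}); enqueue [2]
  #7 pop 6: in={1,4} → {0,1,4} (was {}); enqueue []
  #8 pop 7: in={0,1,2,3,4} → {0,2,3} (was {}); enqueue [5]
  #9 pop 0: in={0,1,2,3,4} → {0,1,2,4} (was {0,1,4}); enqueue []
  #10 pop 1: in={0,1,3,4} → {1,4} (no change)
  #11 pop 2: in={0,1,2,3,4} → {0,1,2,3,4} (was {0,1,3,4}); enqueue [0,1]
  #12 pop 5: in={0,1,2,3,4} → {0,1,2,3,4} (no change)
  #13 pop 0: in={0,1,2,3,4} → {0,1,2,4} (no change)
  #14 pop 1: in={0,1,2,3,4} → {1,4} (no change)

Fixpoint:
  val[0] = {0,1,2,4}
  val[1] = {1,4}
  val[2] = {0,1,2,3,4}
  val[3] = {1,4}
  val[4] = {0,2,4}
  val[5] = {0,1,2,3,4}
  val[6] = {0,1,4}
  val[7] = {0,2,3}

{0,1,2,3,4}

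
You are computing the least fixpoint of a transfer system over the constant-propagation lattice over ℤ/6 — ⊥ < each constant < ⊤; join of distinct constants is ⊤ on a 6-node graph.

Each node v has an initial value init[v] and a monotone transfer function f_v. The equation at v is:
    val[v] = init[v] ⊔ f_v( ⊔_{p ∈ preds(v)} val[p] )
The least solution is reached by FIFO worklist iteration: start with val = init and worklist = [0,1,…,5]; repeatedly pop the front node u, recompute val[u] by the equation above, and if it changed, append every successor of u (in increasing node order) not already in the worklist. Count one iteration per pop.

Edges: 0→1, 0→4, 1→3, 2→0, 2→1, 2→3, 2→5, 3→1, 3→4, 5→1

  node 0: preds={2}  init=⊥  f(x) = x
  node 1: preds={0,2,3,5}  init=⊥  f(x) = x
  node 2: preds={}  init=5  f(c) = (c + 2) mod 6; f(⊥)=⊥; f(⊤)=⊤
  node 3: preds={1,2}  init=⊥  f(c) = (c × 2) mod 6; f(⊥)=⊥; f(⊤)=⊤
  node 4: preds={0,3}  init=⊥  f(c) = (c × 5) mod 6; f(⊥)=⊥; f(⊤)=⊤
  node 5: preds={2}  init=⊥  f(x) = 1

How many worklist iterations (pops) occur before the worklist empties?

10

Iteration log — 10 steps:
  step 1. node 0  ⊔preds=5  new=5  old=⊥  +wl: 
  step 2. node 1  ⊔preds=5  new=5  old=⊥  +wl: 
  step 3. node 2  ⊔preds=⊥  new=5  stable
  step 4. node 3  ⊔preds=5  new=4  old=⊥  +wl: 1
  step 5. node 4  ⊔preds=⊤  new=⊤  old=⊥  +wl: 
  step 6. node 5  ⊔preds=5  new=1  old=⊥  +wl: 
  step 7. node 1  ⊔preds=⊤  new=⊤  old=5  +wl: 3
  step 8. node 3  ⊔preds=⊤  new=⊤  old=4  +wl: 1,4
  step 9. node 1  ⊔preds=⊤  new=⊤  stable
  step 10. node 4  ⊔preds=⊤  new=⊤  stable

Least fixpoint reached:
  node 0: 5
  node 1: ⊤
  node 2: 5
  node 3: ⊤
  node 4: ⊤
  node 5: 1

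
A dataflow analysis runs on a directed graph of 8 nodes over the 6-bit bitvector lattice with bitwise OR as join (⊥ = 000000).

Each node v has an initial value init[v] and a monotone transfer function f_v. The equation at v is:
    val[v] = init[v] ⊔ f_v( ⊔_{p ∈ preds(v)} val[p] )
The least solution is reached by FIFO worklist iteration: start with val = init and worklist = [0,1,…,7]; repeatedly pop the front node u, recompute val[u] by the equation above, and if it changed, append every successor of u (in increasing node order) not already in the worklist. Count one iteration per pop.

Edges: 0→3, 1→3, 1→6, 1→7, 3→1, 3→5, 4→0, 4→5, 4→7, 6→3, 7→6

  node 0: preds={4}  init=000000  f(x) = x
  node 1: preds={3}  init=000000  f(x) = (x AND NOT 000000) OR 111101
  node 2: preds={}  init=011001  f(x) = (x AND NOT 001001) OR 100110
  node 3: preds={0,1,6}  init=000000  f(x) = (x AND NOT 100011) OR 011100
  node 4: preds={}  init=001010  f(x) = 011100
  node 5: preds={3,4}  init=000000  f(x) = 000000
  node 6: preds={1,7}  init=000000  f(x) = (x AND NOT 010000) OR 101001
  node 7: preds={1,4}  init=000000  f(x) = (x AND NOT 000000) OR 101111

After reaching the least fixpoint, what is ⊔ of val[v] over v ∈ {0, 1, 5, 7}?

111111

Iteration log — 13 steps:
  step 1. node 0  ⊔preds=001010  new=001010  old=000000  +wl: 
  step 2. node 1  ⊔preds=000000  new=111101  old=000000  +wl: 
  step 3. node 2  ⊔preds=000000  new=111111  old=011001  +wl: 
  step 4. node 3  ⊔preds=111111  new=011100  old=000000  +wl: 1
  step 5. node 4  ⊔preds=000000  new=011110  old=001010  +wl: 0
  step 6. node 5  ⊔preds=011110  new=000000  stable
  step 7. node 6  ⊔preds=111101  new=101101  old=000000  +wl: 3
  step 8. node 7  ⊔preds=111111  new=111111  old=000000  +wl: 6
  step 9. node 1  ⊔preds=011100  new=111101  stable
  step 10. node 0  ⊔preds=011110  new=011110  old=001010  +wl: 
  step 11. node 3  ⊔preds=111111  new=011100  stable
  step 12. node 6  ⊔preds=111111  new=101111  old=101101  +wl: 3
  step 13. node 3  ⊔preds=111111  new=011100  stable

Least fixpoint reached:
  node 0: 011110
  node 1: 111101
  node 2: 111111
  node 3: 011100
  node 4: 011110
  node 5: 000000
  node 6: 101111
  node 7: 111111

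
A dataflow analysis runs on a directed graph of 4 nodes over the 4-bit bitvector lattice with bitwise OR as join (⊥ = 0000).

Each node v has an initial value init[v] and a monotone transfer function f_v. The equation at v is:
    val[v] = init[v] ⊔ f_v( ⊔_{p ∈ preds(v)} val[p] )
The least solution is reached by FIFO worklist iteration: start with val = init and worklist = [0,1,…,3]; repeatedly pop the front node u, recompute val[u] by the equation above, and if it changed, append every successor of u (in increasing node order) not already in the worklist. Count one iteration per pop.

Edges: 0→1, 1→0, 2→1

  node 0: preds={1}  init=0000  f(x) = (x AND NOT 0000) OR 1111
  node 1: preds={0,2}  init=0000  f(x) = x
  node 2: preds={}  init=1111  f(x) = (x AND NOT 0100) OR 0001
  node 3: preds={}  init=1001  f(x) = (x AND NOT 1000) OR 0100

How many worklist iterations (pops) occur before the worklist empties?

Worklist (5 pops):
  #1 pop 0: in=0000 → 1111 (was 0000); enqueue []
  #2 pop 1: in=1111 → 1111 (was 0000); enqueue [0]
  #3 pop 2: in=0000 → 1111 (no change)
  #4 pop 3: in=0000 → 1101 (was 1001); enqueue []
  #5 pop 0: in=1111 → 1111 (no change)

Fixpoint:
  val[0] = 1111
  val[1] = 1111
  val[2] = 1111
  val[3] = 1101

5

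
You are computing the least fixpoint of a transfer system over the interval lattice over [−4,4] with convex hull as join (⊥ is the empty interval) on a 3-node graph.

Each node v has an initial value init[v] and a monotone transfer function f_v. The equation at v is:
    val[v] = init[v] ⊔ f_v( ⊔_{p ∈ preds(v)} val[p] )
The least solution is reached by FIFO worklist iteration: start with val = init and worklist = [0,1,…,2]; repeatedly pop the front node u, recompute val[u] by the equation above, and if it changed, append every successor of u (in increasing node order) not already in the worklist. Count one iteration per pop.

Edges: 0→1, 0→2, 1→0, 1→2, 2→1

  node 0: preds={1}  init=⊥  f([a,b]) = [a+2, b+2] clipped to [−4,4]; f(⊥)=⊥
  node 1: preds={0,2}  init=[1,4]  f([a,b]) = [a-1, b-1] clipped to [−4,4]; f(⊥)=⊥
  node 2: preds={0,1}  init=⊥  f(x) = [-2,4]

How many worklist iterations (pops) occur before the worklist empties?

Trace (7 dequeues):
  [1] u=0 | in [1,4] | out [3,4] | prev ⊥ | push {}
  [2] u=1 | in [3,4] | out [1,4] | ==
  [3] u=2 | in [1,4] | out [-2,4] | prev ⊥ | push {1}
  [4] u=1 | in [-2,4] | out [-3,4] | prev [1,4] | push {0,2}
  [5] u=0 | in [-3,4] | out [-1,4] | prev [3,4] | push {1}
  [6] u=2 | in [-3,4] | out [-2,4] | ==
  [7] u=1 | in [-2,4] | out [-3,4] | ==

Converged values:
  [0] [-1,4]
  [1] [-3,4]
  [2] [-2,4]

7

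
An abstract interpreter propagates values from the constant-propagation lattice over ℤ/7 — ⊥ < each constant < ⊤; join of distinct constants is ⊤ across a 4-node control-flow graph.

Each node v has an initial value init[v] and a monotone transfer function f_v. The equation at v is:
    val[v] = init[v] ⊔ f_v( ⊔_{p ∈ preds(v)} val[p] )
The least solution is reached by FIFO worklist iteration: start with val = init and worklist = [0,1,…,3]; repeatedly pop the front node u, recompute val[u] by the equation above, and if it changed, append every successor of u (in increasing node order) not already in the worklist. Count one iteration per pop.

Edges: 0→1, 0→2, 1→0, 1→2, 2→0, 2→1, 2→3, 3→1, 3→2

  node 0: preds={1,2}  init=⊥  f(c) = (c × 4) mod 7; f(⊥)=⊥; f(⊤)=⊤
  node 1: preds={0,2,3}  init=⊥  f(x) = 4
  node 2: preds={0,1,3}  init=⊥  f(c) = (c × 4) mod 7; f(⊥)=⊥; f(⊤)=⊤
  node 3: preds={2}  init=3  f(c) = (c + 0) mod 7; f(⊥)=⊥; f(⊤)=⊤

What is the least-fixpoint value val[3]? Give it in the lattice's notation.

Iteration log — 7 steps:
  step 1. node 0  ⊔preds=⊥  new=⊥  stable
  step 2. node 1  ⊔preds=3  new=4  old=⊥  +wl: 0
  step 3. node 2  ⊔preds=⊤  new=⊤  old=⊥  +wl: 1
  step 4. node 3  ⊔preds=⊤  new=⊤  old=3  +wl: 2
  step 5. node 0  ⊔preds=⊤  new=⊤  old=⊥  +wl: 
  step 6. node 1  ⊔preds=⊤  new=4  stable
  step 7. node 2  ⊔preds=⊤  new=⊤  stable

Least fixpoint reached:
  node 0: ⊤
  node 1: 4
  node 2: ⊤
  node 3: ⊤

⊤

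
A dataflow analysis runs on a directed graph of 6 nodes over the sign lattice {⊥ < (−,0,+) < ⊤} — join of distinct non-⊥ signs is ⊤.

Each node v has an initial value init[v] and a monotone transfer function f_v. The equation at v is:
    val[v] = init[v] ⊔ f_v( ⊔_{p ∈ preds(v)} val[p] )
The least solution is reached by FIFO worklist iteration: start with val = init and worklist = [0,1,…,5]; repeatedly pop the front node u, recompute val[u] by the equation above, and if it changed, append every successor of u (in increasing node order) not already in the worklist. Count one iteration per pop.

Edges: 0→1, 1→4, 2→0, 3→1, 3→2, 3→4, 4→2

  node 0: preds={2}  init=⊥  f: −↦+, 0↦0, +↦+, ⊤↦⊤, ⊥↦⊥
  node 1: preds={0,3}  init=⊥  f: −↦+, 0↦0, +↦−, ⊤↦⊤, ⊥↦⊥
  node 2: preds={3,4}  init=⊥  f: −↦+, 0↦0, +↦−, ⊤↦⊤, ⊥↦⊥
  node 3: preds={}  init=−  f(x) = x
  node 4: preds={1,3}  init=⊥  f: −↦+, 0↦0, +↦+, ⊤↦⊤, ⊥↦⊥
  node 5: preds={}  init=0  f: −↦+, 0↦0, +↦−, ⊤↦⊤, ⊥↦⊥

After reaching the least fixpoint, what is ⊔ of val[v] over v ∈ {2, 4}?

⊤

Worklist (12 pops):
  #1 pop 0: in=⊥ → ⊥ (no change)
  #2 pop 1: in=− → + (was ⊥); enqueue []
  #3 pop 2: in=− → + (was ⊥); enqueue [0]
  #4 pop 3: in=⊥ → − (no change)
  #5 pop 4: in=⊤ → ⊤ (was ⊥); enqueue [2]
  #6 pop 5: in=⊥ → 0 (no change)
  #7 pop 0: in=+ → + (was ⊥); enqueue [1]
  #8 pop 2: in=⊤ → ⊤ (was +); enqueue [0]
  #9 pop 1: in=⊤ → ⊤ (was +); enqueue [4]
  #10 pop 0: in=⊤ → ⊤ (was +); enqueue [1]
  #11 pop 4: in=⊤ → ⊤ (no change)
  #12 pop 1: in=⊤ → ⊤ (no change)

Fixpoint:
  val[0] = ⊤
  val[1] = ⊤
  val[2] = ⊤
  val[3] = −
  val[4] = ⊤
  val[5] = 0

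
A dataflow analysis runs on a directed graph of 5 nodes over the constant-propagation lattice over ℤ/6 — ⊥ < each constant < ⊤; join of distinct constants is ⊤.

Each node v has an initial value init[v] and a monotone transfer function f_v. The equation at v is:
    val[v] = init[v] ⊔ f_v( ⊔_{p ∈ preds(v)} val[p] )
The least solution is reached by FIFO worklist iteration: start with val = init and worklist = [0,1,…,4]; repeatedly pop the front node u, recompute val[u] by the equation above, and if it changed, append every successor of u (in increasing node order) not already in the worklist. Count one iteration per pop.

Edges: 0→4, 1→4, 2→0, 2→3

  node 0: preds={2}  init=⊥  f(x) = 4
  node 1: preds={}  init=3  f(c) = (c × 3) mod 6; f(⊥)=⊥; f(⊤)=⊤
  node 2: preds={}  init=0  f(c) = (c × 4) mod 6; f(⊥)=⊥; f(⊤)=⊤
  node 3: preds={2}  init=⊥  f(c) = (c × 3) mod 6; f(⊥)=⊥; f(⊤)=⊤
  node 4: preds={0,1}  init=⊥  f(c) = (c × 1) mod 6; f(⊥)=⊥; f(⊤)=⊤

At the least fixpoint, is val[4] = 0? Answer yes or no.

Worklist (5 pops):
  #1 pop 0: in=0 → 4 (was ⊥); enqueue []
  #2 pop 1: in=⊥ → 3 (no change)
  #3 pop 2: in=⊥ → 0 (no change)
  #4 pop 3: in=0 → 0 (was ⊥); enqueue []
  #5 pop 4: in=⊤ → ⊤ (was ⊥); enqueue []

Fixpoint:
  val[0] = 4
  val[1] = 3
  val[2] = 0
  val[3] = 0
  val[4] = ⊤

no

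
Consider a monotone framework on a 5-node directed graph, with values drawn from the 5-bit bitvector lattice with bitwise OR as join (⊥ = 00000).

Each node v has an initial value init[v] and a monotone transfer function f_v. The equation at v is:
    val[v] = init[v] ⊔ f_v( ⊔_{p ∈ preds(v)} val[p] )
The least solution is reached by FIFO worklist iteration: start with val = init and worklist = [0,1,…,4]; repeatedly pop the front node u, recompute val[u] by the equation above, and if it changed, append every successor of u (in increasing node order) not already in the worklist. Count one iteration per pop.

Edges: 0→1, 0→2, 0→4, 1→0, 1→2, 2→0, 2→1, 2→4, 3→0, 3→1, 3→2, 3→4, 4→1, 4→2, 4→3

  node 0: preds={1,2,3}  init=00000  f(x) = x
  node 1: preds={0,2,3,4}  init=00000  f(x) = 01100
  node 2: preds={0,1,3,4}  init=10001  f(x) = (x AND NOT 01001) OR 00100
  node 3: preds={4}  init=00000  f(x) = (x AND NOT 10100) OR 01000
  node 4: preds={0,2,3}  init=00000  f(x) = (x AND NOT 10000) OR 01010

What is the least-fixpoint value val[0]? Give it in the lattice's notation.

11111

Worklist (14 pops):
  #1 pop 0: in=10001 → 10001 (was 00000); enqueue []
  #2 pop 1: in=10001 → 01100 (was 00000); enqueue [0]
  #3 pop 2: in=11101 → 10101 (was 10001); enqueue [1]
  #4 pop 3: in=00000 → 01000 (was 00000); enqueue [2]
  #5 pop 4: in=11101 → 01111 (was 00000); enqueue [3]
  #6 pop 0: in=11101 → 11101 (was 10001); enqueue [4]
  #7 pop 1: in=11111 → 01100 (no change)
  #8 pop 2: in=11111 → 10111 (was 10101); enqueue [0,1]
  #9 pop 3: in=01111 → 01011 (was 01000); enqueue [2]
  #10 pop 4: in=11111 → 01111 (no change)
  #11 pop 0: in=11111 → 11111 (was 11101); enqueue [4]
  #12 pop 1: in=11111 → 01100 (no change)
  #13 pop 2: in=11111 → 10111 (no change)
  #14 pop 4: in=11111 → 01111 (no change)

Fixpoint:
  val[0] = 11111
  val[1] = 01100
  val[2] = 10111
  val[3] = 01011
  val[4] = 01111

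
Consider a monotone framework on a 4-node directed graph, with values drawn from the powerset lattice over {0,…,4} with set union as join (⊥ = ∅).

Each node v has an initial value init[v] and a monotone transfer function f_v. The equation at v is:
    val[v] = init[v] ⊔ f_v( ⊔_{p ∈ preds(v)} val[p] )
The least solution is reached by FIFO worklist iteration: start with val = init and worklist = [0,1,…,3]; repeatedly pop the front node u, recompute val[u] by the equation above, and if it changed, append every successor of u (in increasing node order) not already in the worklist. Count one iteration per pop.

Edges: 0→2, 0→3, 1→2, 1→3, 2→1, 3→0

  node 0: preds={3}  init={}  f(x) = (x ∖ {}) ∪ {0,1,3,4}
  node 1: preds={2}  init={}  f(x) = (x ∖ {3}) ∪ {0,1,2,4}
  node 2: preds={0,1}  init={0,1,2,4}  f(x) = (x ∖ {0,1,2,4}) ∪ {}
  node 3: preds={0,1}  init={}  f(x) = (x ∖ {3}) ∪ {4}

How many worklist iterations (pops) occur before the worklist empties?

Worklist (8 pops):
  #1 pop 0: in={} → {0,1,3,4} (was {}); enqueue []
  #2 pop 1: in={0,1,2,4} → {0,1,2,4} (was {}); enqueue []
  #3 pop 2: in={0,1,2,3,4} → {0,1,2,3,4} (was {0,1,2,4}); enqueue [1]
  #4 pop 3: in={0,1,2,3,4} → {0,1,2,4} (was {}); enqueue [0]
  #5 pop 1: in={0,1,2,3,4} → {0,1,2,4} (no change)
  #6 pop 0: in={0,1,2,4} → {0,1,2,3,4} (was {0,1,3,4}); enqueue [2,3]
  #7 pop 2: in={0,1,2,3,4} → {0,1,2,3,4} (no change)
  #8 pop 3: in={0,1,2,3,4} → {0,1,2,4} (no change)

Fixpoint:
  val[0] = {0,1,2,3,4}
  val[1] = {0,1,2,4}
  val[2] = {0,1,2,3,4}
  val[3] = {0,1,2,4}

8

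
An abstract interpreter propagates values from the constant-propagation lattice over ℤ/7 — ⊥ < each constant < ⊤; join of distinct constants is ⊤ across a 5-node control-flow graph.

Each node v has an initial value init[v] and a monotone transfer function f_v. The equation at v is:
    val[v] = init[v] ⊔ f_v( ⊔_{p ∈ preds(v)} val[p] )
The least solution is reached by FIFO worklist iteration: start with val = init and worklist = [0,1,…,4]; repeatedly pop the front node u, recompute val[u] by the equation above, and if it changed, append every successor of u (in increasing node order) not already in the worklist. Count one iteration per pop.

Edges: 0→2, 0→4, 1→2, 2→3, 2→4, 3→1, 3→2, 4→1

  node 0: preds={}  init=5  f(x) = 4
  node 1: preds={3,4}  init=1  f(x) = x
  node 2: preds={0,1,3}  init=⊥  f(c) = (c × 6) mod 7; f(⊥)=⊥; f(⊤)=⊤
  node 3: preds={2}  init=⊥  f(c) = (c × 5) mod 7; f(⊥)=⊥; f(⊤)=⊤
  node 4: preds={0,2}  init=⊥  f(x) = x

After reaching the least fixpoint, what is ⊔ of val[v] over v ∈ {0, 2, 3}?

⊤

Iteration log — 7 steps:
  step 1. node 0  ⊔preds=⊥  new=⊤  old=5  +wl: 
  step 2. node 1  ⊔preds=⊥  new=1  stable
  step 3. node 2  ⊔preds=⊤  new=⊤  old=⊥  +wl: 
  step 4. node 3  ⊔preds=⊤  new=⊤  old=⊥  +wl: 1,2
  step 5. node 4  ⊔preds=⊤  new=⊤  old=⊥  +wl: 
  step 6. node 1  ⊔preds=⊤  new=⊤  old=1  +wl: 
  step 7. node 2  ⊔preds=⊤  new=⊤  stable

Least fixpoint reached:
  node 0: ⊤
  node 1: ⊤
  node 2: ⊤
  node 3: ⊤
  node 4: ⊤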